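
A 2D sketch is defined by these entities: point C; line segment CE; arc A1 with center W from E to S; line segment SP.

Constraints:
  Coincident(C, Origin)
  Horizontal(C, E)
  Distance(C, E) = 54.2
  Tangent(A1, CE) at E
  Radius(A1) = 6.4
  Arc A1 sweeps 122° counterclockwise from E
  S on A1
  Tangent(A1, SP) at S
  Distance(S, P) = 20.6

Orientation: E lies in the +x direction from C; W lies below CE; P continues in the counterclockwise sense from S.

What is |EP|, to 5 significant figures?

27.808

On A1, E sits at bearing 90° from W; a 122° counterclockwise sweep puts S at bearing 212°, so S = W + 6.4·(cos 212°, sin 212°) = (48.772, -9.7915). A1 meets SP tangentially, so WS is at right angles to SP, so SP runs along (−sin 212°, cos 212°); with |SP| = 20.6, P = (59.689, -27.261). Then |EP| = |P − E| = 27.808.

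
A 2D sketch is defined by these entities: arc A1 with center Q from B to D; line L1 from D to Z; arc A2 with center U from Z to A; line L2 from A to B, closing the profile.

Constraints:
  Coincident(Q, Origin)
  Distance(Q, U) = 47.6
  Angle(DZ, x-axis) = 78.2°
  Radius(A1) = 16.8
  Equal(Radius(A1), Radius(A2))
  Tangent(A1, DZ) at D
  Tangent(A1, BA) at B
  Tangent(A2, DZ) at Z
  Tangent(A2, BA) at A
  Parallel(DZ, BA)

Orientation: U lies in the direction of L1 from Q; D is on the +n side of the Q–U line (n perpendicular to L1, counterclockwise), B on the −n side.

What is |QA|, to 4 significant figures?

50.48

The slot axis is L1's direction at 78.2°, so u = (cos 78.2°, sin 78.2°) = (0.2045, 0.9789) and n = (−sin 78.2°, cos 78.2°) = (-0.9789, 0.2045). Q is at the origin and U lies 47.6 along u from Q, so U = 47.6·u = (9.734, 46.59). Tangency of A1 to both parallel lines with radius 16.8 puts D and B at Q ± 16.8·n: D = (-16.44, 3.436), B = (16.44, -3.436). Equal radii place Z and A the same way about U: Z = U + 16.8·n = (-6.711, 50.03), A = U − 16.8·n = (26.18, 43.16). Then |QA| = |A − Q| = 50.48.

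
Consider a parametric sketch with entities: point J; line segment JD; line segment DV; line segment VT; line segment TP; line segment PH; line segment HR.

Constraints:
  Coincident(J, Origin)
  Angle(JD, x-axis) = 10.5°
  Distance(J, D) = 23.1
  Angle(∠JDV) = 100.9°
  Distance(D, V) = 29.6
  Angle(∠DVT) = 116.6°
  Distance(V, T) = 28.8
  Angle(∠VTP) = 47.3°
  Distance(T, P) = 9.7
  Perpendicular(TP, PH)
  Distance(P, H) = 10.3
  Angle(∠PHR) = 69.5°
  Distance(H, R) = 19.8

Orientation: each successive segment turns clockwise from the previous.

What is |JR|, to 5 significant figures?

56.343

TP ⟂ PH, so PH runs at 5.3000°; with |PH| = 10.3, H = (23.603, -34.142). ∠PHR = 69.5° gives HR at -105.20° from the x-axis; with |HR| = 19.8, R = (18.411, -53.250). Then |JR| = |R − J| = 56.343.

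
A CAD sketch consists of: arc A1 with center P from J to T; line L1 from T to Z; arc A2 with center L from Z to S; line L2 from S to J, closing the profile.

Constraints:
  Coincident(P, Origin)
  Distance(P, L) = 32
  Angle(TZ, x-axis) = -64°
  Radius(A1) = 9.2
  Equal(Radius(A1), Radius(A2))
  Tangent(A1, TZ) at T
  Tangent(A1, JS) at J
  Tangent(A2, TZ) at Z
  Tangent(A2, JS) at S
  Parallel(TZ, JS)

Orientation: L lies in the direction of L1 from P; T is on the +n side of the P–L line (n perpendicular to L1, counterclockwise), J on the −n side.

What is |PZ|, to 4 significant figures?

33.30

The slot axis is L1's direction at -64.0°, so u = (cos -64.0°, sin -64.0°) = (0.4384, -0.8988) and n = (−sin -64.0°, cos -64.0°) = (0.8988, 0.4384). P is at the origin and L lies 32.0 along u from P, so L = 32.0·u = (14.03, -28.76). Tangency of A1 to both parallel lines with radius 9.2 puts T and J at P ± 9.2·n: T = (8.269, 4.033), J = (-8.269, -4.033). Equal radii place Z and S the same way about L: Z = L + 9.2·n = (22.30, -24.73), S = L − 9.2·n = (5.759, -32.79). Then |PZ| = |Z − P| = 33.30.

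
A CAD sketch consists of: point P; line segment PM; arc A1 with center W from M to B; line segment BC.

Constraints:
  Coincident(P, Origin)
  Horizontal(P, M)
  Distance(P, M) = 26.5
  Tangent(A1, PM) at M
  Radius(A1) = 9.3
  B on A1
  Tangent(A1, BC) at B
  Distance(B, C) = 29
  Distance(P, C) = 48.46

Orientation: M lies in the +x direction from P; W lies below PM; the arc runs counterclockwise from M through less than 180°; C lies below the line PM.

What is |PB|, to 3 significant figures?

21.7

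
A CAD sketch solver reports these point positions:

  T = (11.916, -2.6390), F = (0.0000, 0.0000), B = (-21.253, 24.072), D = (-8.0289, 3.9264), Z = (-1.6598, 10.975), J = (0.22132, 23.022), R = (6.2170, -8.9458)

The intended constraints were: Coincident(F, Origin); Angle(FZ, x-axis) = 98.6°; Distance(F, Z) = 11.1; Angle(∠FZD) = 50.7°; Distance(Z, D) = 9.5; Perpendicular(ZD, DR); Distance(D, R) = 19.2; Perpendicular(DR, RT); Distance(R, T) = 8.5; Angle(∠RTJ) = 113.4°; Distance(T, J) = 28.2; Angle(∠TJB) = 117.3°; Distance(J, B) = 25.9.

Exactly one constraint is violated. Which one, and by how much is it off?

Distance(J, B) = 25.9 — off by 4.40.

F = (0.00, 0.00) ✓; FZ at 98.60° ✓; |FZ| = 11.10 ✓; ∠FZD = 50.70° ✓; |ZD| = 9.500 ✓; ∠(ZD, DR) = 90.00° ✓; |DR| = 19.20 ✓; ∠(DR, RT) = 90.00° ✓; |RT| = 8.500 ✓; ∠RTJ = 113.4° ✓; |TJ| = 28.20 ✓; ∠TJB = 117.3° ✓; |JB| = 21.50 ✗.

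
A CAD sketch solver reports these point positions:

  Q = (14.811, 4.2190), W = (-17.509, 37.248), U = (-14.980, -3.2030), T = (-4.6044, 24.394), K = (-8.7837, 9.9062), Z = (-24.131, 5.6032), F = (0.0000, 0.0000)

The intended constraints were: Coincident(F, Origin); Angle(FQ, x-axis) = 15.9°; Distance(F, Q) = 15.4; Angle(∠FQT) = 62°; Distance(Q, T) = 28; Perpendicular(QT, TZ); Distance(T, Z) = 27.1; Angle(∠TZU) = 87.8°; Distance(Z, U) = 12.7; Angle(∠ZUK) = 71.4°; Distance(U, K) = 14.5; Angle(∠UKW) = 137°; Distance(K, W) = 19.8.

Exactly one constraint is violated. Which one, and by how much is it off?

Distance(K, W) = 19.8 — off by 8.90.

F = (0.00, 0.00) ✓; FQ at 15.90° ✓; |FQ| = 15.40 ✓; ∠FQT = 62.00° ✓; |QT| = 28.00 ✓; ∠(QT, TZ) = 90.00° ✓; |TZ| = 27.10 ✓; ∠TZU = 87.80° ✓; |ZU| = 12.70 ✓; ∠ZUK = 71.40° ✓; |UK| = 14.50 ✓; ∠UKW = 137.0° ✓; |KW| = 28.70 ✗.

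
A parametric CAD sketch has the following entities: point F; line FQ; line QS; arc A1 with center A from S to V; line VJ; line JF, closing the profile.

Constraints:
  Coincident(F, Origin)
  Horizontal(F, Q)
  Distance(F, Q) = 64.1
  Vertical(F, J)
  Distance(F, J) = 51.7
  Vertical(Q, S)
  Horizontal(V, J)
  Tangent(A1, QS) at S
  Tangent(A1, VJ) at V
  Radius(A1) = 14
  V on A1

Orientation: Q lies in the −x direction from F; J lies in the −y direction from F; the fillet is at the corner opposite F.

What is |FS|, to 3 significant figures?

74.4

F is at the origin; FQ is horizontal with |FQ| = 64.1 and Q on the −x side, so Q = (-64.1, 0.00). FJ is vertical with |FJ| = 51.7 and J on the −y side, so J = (0.00, -51.7). The virtual corner opposite F is at (-64.1, -51.7). Tangency of A1 to QS means the radius AS is perpendicular to QS and tangency of A1 to VJ means the radius AV is perpendicular to VJ, with radius 14.0, so the center A sits 14.0 in from both sides at A = (-50.1, -37.7). That places the tangent points at S = (-64.1, -37.7) on QS and V = (-50.1, -51.7) on VJ. Then |FS| = |S − F| = 74.4.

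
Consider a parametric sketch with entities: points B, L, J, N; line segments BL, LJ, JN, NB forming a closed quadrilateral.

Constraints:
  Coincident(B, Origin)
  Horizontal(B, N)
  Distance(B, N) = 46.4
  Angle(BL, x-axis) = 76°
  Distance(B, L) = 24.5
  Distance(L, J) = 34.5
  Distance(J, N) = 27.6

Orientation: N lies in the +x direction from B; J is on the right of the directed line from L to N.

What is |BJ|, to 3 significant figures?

21.4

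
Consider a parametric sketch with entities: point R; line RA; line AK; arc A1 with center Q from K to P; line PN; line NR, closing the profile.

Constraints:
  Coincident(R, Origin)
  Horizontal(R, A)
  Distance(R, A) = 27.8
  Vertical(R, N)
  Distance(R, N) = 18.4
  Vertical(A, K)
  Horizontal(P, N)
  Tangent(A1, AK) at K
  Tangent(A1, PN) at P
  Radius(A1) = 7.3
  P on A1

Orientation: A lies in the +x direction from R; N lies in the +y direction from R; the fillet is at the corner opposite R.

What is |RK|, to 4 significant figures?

29.93

R is at the origin; RA is horizontal with |RA| = 27.8 and A on the +x side, so A = (27.80, 0.000). RN is vertical with |RN| = 18.4 and N on the +y side, so N = (0.000, 18.40). The virtual corner opposite R is at (27.80, 18.40). A1 meets AK tangentially, so QK is at right angles to AK and tangency of A1 to PN means the radius QP is perpendicular to PN, with radius 7.3, so the center Q sits 7.3 in from both sides at Q = (20.50, 11.10). That places the tangent points at K = (27.80, 11.10) on AK and P = (20.50, 18.40) on PN. Then |RK| = |K − R| = 29.93.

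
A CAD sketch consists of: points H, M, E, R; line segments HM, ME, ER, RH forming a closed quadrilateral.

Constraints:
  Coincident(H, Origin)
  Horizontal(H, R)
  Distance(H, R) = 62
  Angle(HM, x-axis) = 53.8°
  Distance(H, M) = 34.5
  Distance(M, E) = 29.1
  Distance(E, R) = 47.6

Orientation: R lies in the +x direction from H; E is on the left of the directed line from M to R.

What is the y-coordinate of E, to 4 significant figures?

44.23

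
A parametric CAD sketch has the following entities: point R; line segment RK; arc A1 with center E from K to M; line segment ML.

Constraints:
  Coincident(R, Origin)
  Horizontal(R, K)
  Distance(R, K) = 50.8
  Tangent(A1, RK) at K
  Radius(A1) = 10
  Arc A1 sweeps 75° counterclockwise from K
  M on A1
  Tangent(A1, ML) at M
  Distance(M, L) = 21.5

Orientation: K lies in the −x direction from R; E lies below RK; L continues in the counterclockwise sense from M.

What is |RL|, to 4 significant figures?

71.79

R is at the origin; R and K share the same y with |RK| = 50.8 and K on the −x side, so K = (-50.80, 0.000). Tangency of A1 to RK means the radius EK is perpendicular to RK, so E = K + (0, -10) = (-50.80, -10.00). On A1, K sits at bearing 90° from E; a 75° counterclockwise sweep puts M at bearing 165°, so M = E + 10.0·(cos 165°, sin 165°) = (-60.46, -7.412). A1 meets ML tangentially, so EM is at right angles to ML, so ML runs along (−sin 165°, cos 165°); with |ML| = 21.5, L = (-66.02, -28.18). Then |RL| = |L − R| = 71.79.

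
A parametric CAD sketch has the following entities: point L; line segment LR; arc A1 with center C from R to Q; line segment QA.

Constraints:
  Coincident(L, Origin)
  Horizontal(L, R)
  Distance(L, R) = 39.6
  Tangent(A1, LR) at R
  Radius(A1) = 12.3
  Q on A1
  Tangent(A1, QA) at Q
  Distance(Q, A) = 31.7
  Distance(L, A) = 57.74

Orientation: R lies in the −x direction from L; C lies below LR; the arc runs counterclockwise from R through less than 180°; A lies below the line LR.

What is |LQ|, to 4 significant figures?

53.56

L is at the origin; LR is horizontal with |LR| = 39.6 and R on the −x side, so R = (-39.60, 0.000). A1 meets LR tangentially, so CR is at right angles to LR, so C = R + (0, -12.3) = (-39.60, -12.30). Since CQ ⟂ QA (tangency), |CA| = √(12.3² + 31.7²) = 34.00 regardless of where Q sits on A1. So A lies on both circle(L, 57.74) and circle(C, 34.00); the below-LR intersection is A = (-34.93, -45.98). Q is the foot of the tangent from A: Q = (-50.35, -18.28).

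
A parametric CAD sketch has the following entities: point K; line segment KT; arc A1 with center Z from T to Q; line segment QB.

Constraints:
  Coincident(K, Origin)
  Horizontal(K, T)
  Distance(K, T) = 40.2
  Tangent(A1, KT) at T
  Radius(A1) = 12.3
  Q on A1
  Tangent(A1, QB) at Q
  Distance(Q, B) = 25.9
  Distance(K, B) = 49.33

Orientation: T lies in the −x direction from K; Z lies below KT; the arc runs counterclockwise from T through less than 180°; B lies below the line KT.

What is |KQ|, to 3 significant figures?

53.1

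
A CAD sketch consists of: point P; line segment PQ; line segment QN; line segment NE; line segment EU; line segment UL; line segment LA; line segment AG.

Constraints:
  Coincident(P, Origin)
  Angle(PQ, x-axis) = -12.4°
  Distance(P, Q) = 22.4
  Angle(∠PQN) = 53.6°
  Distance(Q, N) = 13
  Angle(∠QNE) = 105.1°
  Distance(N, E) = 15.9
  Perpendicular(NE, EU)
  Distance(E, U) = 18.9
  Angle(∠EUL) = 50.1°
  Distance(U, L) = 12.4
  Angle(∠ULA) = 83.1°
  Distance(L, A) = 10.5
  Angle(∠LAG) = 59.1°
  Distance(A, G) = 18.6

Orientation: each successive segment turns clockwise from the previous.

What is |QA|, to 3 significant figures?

19.5

P is at the origin; PQ runs at -12.4° with length 22.4, so Q = (21.9, -4.81). ∠PQN = 53.6° gives QN at -139° from the x-axis; with |QN| = 13.0, N = (12.1, -13.4). ∠QNE = 105.1° gives NE at 146° from the x-axis; with |NE| = 15.9, E = (-1.13, -4.55). The perpendicularity gives EU at right angles to NE, so EU runs at 56.3°; with |EU| = 18.9, U = (9.35, 11.2). ∠EUL = 50.1° gives UL at -73.6° from the x-axis; with |UL| = 12.4, L = (12.9, -0.723). ∠ULA = 83.1° gives LA at -171° from the x-axis; with |LA| = 10.5, A = (2.50, -2.46). Then |QA| = |A − Q| = 19.5.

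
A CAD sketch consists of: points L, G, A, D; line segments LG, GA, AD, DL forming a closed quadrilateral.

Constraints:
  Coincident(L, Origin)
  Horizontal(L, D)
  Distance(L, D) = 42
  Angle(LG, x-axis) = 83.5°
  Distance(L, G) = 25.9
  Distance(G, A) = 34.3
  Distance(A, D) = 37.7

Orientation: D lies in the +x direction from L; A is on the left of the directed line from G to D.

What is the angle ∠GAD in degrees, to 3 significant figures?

80.9°

L is at the origin; L and D share the same y with |LD| = 42.0 and D in +x, so D = (42.0, 0). LG runs at 83.5° with |LG| = 25.9, so G = (2.93, 25.7). A is determined by |GA| = 34.3 and |AD| = 37.7 together: it lies at the intersection of circle(G, 34.3) and circle(D, 37.7). With |GD| = 46.8, the foot of the radical line on GD is 20.8 from G and the perpendicular offset is √(34.3² − 20.8²) = 27.3. Taking the left-of-GD solution: A = (35.3, 37.1).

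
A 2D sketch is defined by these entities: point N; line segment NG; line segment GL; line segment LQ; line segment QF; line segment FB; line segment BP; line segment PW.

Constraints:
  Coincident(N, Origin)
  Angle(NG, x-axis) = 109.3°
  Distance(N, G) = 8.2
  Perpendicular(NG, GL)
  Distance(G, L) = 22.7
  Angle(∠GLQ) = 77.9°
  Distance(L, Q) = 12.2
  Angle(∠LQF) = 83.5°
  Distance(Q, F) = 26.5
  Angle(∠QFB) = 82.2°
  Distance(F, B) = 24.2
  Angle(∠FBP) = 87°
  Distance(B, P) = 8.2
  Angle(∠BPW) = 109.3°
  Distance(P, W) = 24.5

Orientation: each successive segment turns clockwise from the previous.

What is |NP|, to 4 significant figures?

25.84

N is at the origin; NG runs at 109.3° with length 8.2, so G = (-2.710, 7.739). The perpendicularity gives GL at right angles to NG, so GL runs at 19.30°; with |GL| = 22.7, L = (18.71, 15.24). ∠GLQ = 77.9° gives LQ at -82.80° from the x-axis; with |LQ| = 12.2, Q = (20.24, 3.138). ∠LQF = 83.5° gives QF at -179.3° from the x-axis; with |QF| = 26.5, F = (-6.255, 2.814). ∠QFB = 82.2° gives FB at 82.90° from the x-axis; with |FB| = 24.2, B = (-3.264, 26.83). ∠FBP = 87.0° gives BP at -10.10° from the x-axis; with |BP| = 8.2, P = (4.809, 25.39). Then |NP| = |P − N| = 25.84.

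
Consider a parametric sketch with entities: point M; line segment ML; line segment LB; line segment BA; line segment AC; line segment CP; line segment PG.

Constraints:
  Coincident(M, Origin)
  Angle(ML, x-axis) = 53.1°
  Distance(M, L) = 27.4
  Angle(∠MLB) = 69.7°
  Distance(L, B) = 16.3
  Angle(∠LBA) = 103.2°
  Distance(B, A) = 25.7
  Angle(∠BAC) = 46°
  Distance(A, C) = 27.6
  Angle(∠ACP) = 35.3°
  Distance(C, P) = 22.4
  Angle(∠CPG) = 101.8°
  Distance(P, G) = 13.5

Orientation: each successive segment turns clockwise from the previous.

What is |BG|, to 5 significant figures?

23.590

∠ACP = 35.3° gives CP at -52.700° from the x-axis; with |CP| = 22.4, P = (20.040, -0.51233). ∠CPG = 101.8° gives PG at -130.90° from the x-axis; with |PG| = 13.5, G = (11.201, -10.716). Then |BG| = |G − B| = 23.590.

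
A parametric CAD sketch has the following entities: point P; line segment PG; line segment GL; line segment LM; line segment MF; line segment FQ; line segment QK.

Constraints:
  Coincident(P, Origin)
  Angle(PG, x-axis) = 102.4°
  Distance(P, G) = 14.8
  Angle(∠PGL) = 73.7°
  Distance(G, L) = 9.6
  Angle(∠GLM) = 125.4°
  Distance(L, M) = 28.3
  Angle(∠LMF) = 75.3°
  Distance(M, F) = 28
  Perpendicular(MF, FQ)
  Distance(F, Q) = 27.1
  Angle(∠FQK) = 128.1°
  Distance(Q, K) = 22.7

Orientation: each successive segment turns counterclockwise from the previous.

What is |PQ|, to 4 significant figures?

15.41

P is at the origin; PG runs at 102.4° with length 14.8, so G = (-3.178, 14.45). ∠PGL = 73.7° gives GL at -151.3° from the x-axis; with |GL| = 9.6, L = (-11.60, 9.845). ∠GLM = 125.4° gives LM at -96.70° from the x-axis; with |LM| = 28.3, M = (-14.90, -18.26). ∠LMF = 75.3° gives MF at 8.000° from the x-axis; with |MF| = 28.0, F = (12.83, -14.37). MF is perpendicular to FQ, so FQ runs at 98.00°; with |FQ| = 27.1, Q = (9.055, 12.47). Then |PQ| = |Q − P| = 15.41.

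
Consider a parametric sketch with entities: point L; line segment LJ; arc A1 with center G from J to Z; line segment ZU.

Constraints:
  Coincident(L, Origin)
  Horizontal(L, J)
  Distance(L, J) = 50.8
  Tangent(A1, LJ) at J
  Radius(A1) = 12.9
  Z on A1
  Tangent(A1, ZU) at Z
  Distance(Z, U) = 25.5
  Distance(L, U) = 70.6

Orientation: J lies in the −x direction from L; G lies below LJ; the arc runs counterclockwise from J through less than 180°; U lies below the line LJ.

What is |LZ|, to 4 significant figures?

65.31

L is at the origin; LJ is horizontal with |LJ| = 50.8 and J on the −x side, so J = (-50.80, 0.000). Tangency of A1 to LJ means the radius GJ is perpendicular to LJ, so G = J + (0, -12.9) = (-50.80, -12.90). Since GZ ⟂ ZU (tangency), |GU| = √(12.9² + 25.5²) = 28.58 regardless of where Z sits on A1. So U lies on both circle(L, 70.6) and circle(G, 28.58); the below-LJ intersection is U = (-57.74, -40.62). Z is the foot of the tangent from U: Z = (-63.38, -15.75).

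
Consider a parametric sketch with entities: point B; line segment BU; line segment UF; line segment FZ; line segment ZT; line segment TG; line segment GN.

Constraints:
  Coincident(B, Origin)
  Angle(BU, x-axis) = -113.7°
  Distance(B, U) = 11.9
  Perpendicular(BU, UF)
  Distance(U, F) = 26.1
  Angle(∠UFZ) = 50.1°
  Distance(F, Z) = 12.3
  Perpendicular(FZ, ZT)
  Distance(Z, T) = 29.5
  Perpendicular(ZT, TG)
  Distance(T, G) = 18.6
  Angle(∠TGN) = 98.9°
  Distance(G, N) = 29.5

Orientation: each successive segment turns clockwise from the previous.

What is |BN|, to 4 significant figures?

38.66

ZT ⟂ TG, so TG runs at -153.6°; with |TG| = 18.6, G = (-21.21, -29.63). ∠TGN = 98.9° gives GN at 125.3° from the x-axis; with |GN| = 29.5, N = (-38.26, -5.554). Then |BN| = |N − B| = 38.66.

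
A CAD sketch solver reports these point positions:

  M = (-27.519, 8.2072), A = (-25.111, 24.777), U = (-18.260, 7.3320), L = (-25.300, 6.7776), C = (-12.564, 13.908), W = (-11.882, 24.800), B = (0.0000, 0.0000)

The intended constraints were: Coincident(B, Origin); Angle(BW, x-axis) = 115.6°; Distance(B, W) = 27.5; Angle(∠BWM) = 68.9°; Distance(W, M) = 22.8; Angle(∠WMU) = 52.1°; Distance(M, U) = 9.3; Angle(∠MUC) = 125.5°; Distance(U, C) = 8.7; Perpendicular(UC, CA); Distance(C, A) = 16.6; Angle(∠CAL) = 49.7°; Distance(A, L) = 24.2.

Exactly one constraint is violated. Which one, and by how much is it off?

Distance(A, L) = 24.2 — off by 6.20.

B = (0.00, 0.00) ✓; BW at 115.6° ✓; |BW| = 27.50 ✓; ∠BWM = 68.90° ✓; |WM| = 22.80 ✓; ∠WMU = 52.10° ✓; |MU| = 9.300 ✓; ∠MUC = 125.5° ✓; |UC| = 8.700 ✓; ∠(UC, CA) = 90.00° ✓; |CA| = 16.60 ✓; ∠CAL = 49.70° ✓; |AL| = 18.00 ✗.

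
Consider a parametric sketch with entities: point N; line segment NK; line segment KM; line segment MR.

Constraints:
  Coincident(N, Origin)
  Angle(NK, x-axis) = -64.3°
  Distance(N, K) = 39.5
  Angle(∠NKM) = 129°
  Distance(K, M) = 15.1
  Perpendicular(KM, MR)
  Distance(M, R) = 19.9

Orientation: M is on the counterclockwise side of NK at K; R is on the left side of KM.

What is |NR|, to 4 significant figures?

41.39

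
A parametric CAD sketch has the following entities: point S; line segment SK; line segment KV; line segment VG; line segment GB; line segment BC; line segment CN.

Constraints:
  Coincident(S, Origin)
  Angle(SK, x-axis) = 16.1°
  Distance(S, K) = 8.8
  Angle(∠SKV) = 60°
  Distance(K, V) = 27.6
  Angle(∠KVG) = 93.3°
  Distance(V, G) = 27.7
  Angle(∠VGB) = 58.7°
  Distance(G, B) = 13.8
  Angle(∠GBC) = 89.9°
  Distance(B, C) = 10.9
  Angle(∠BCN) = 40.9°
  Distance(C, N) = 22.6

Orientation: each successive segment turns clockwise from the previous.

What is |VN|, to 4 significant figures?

33.60

∠GBC = 89.9° gives BC at -42.00° from the x-axis; with |BC| = 10.9, C = (-8.086, -16.28). ∠BCN = 40.9° gives CN at 178.9° from the x-axis; with |CN| = 22.6, N = (-30.68, -15.84). Then |VN| = |N − V| = 33.60.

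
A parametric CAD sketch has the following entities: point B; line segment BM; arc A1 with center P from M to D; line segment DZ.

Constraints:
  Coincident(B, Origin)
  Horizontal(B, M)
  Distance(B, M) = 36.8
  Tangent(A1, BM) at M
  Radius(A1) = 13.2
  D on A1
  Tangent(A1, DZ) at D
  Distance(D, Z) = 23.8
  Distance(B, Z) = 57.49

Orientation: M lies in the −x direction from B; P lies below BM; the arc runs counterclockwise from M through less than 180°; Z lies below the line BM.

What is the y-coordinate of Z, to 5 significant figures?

-40.050

Checks: |BM| = 36.80 ✓; |PD| = 13.20 ✓; ∠(PD, DZ) = 90.00° ✓; |DZ| = 23.80 ✓; |BZ| = 57.49 ✓.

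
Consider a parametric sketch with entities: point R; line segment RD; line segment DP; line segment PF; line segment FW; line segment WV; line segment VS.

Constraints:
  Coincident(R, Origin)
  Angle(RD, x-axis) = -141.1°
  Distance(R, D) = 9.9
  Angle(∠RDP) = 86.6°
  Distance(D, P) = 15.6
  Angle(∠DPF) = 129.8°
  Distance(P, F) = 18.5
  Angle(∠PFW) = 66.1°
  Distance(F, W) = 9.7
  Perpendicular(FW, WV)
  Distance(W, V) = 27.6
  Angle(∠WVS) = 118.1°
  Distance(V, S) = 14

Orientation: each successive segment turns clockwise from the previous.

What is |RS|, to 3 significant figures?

35.5

R is at the origin; RD runs at -141.1° with length 9.9, so D = (-7.70, -6.22). ∠RDP = 86.6° gives DP at 126° from the x-axis; with |DP| = 15.6, P = (-16.8, 6.48). ∠DPF = 129.8° gives PF at 75.3° from the x-axis; with |PF| = 18.5, F = (-12.1, 24.4). ∠PFW = 66.1° gives FW at -38.6° from the x-axis; with |FW| = 9.7, W = (-4.49, 18.3). FW is perpendicular to WV, so WV runs at -129°; with |WV| = 27.6, V = (-21.7, -3.24). ∠WVS = 118.1° gives VS at 170° from the x-axis; with |VS| = 14.0, S = (-35.5, -0.692). Then |RS| = |S − R| = 35.5.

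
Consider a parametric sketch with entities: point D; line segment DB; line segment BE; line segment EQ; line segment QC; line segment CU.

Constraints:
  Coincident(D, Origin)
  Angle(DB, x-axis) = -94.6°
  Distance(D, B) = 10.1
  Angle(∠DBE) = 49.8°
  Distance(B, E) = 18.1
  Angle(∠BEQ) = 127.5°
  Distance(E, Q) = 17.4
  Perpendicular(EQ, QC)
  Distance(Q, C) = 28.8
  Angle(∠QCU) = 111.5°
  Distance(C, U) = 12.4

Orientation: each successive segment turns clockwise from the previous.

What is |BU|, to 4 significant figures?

25.40

EQ ⟂ QC, so QC runs at -7.300°; with |QC| = 28.8, C = (17.12, 16.29). ∠QCU = 111.5° gives CU at -75.80° from the x-axis; with |CU| = 12.4, U = (20.17, 4.265). Then |BU| = |U − B| = 25.40.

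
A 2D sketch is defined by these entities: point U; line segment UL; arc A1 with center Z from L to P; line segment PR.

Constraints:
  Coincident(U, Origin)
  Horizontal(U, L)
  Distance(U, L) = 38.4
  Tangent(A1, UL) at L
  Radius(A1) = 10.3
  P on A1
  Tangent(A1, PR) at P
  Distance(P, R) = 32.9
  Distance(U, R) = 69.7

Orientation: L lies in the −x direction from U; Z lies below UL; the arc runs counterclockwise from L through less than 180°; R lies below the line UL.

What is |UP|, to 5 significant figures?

48.778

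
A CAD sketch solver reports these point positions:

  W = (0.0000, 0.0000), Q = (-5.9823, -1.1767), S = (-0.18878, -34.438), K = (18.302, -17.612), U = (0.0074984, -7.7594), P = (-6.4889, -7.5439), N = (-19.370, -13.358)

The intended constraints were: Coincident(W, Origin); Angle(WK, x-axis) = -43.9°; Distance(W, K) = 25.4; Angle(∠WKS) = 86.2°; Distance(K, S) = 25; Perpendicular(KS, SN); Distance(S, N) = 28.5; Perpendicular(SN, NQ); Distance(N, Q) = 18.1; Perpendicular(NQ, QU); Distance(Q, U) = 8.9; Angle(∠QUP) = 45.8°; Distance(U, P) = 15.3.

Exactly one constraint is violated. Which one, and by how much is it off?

Distance(U, P) = 15.3 — off by 8.80.

W = (0.00, 0.00) ✓; WK at -43.90° ✓; |WK| = 25.40 ✓; ∠WKS = 86.20° ✓; |KS| = 25.00 ✓; ∠(KS, SN) = 90.00° ✓; |SN| = 28.50 ✓; ∠(SN, NQ) = 90.00° ✓; |NQ| = 18.10 ✓; ∠(NQ, QU) = 90.00° ✓; |QU| = 8.900 ✓; ∠QUP = 45.80° ✓; |UP| = 6.500 ✗.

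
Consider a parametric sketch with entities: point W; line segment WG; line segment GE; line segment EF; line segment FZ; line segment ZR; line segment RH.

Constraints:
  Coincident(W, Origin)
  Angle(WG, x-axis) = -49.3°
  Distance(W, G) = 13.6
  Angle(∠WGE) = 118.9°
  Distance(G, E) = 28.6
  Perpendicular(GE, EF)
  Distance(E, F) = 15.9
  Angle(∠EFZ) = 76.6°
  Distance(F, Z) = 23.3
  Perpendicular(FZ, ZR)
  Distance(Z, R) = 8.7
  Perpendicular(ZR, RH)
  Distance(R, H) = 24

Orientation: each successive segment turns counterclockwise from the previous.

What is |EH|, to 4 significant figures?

8.064

W is at the origin; WG runs at -49.3° with length 13.6, so G = (8.869, -10.31). ∠WGE = 118.9° gives GE at 11.80° from the x-axis; with |GE| = 28.6, E = (36.86, -4.462). GE ⟂ EF, so EF runs at 101.8°; with |EF| = 15.9, F = (33.61, 11.10). ∠EFZ = 76.6° gives FZ at -154.8° from the x-axis; with |FZ| = 23.3, Z = (12.53, 1.181). FZ is perpendicular to ZR, so ZR runs at -64.80°; with |ZR| = 8.7, R = (16.23, -6.691). ZR is perpendicular to RH, so RH runs at 25.20°; with |RH| = 24.0, H = (37.95, 3.528). Then |EH| = |H − E| = 8.064.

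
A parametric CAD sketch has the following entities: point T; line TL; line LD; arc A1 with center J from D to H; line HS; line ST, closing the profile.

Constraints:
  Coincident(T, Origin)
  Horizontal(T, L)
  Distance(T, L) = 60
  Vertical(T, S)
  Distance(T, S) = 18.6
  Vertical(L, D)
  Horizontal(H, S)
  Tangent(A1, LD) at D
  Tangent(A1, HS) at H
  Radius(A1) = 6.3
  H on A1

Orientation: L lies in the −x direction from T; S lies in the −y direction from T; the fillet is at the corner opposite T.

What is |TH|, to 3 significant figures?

56.8

T is at the origin; TL is horizontal with |TL| = 60.0 and L on the −x side, so L = (-60.0, 0.00). T and S share the same x with |TS| = 18.6 and S on the −y side, so S = (0.00, -18.6). The virtual corner opposite T is at (-60.0, -18.6). A1 meets LD tangentially, so JD is at right angles to LD and since A1 is tangent to HS there, JH ⟂ HS, with radius 6.3, so the center J sits 6.3 in from both sides at J = (-53.7, -12.3). That places the tangent points at D = (-60.0, -12.3) on LD and H = (-53.7, -18.6) on HS. Then |TH| = |H − T| = 56.8.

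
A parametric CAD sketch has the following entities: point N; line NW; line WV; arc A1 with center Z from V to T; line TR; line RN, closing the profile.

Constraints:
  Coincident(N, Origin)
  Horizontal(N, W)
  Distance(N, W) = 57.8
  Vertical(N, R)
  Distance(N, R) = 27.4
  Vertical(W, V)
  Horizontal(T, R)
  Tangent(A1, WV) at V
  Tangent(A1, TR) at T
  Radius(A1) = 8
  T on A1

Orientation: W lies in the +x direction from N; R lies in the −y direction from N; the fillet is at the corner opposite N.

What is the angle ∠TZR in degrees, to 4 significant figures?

80.87°

N is at the origin; NW is horizontal with |NW| = 57.8 and W on the +x side, so W = (57.80, 0.000). NR is vertical with |NR| = 27.4 and R on the −y side, so R = (0.000, -27.40). The virtual corner opposite N is at (57.80, -27.40). The tangent condition forces ZV to be normal to WV and the tangent condition forces ZT to be normal to TR, with radius 8.0, so the center Z sits 8.0 in from both sides at Z = (49.80, -19.40). That places the tangent points at V = (57.80, -19.40) on WV and T = (49.80, -27.40) on TR. Then cos ∠TZR = ZT·ZR / (|ZT||ZR|), giving 80.87°.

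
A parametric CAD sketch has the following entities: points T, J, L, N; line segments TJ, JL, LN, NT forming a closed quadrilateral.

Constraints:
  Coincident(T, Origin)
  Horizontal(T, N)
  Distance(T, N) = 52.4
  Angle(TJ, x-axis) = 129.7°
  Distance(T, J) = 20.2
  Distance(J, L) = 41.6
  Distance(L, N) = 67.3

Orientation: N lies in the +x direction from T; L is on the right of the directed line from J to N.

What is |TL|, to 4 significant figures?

27.69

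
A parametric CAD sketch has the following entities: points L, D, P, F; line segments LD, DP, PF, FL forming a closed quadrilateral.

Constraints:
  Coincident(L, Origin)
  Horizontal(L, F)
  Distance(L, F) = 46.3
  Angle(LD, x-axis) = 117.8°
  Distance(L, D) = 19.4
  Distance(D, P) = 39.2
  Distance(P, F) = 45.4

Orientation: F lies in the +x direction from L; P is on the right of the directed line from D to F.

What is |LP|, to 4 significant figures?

20.04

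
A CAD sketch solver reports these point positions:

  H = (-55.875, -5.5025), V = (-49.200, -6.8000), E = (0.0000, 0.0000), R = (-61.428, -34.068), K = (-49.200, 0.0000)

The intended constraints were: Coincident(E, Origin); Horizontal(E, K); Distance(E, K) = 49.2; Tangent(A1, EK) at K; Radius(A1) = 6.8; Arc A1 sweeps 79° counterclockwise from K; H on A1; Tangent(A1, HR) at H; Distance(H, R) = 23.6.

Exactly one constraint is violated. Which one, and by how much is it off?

Distance(H, R) = 23.6 — off by 5.50.

E = (0.00, 0.00) ✓; E.y = 0.00, K.y = 0.00 ✓; |EK| = 49.20 ✓; ∠(VK, KE) = 90.00° ✓; |VK| = 6.800 ✓; bearing(V→H) − bearing(V→K) = 79.00° ✓; |VH| = 6.800 ✓; ∠(VH, HR) = 90.00° ✓; |HR| = 29.10 ✗.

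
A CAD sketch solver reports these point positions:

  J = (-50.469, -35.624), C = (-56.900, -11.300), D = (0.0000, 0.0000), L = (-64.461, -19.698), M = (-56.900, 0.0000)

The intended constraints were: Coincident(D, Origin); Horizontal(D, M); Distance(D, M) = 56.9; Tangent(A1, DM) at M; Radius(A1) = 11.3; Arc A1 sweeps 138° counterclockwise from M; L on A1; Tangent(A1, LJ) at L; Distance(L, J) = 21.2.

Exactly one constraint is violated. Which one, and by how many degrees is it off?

Tangent(A1, LJ) at L — off by 6.70°.

D = (0.00, 0.00) ✓; D.y = 0.00, M.y = 0.00 ✓; |DM| = 56.90 ✓; ∠(CM, MD) = 90.00° ✓; |CM| = 11.30 ✓; bearing(C→L) − bearing(C→M) = 138.0° ✓; |CL| = 11.30 ✓; ∠(CL, LJ) = 96.70° ✗; |LJ| = 21.20 ✓.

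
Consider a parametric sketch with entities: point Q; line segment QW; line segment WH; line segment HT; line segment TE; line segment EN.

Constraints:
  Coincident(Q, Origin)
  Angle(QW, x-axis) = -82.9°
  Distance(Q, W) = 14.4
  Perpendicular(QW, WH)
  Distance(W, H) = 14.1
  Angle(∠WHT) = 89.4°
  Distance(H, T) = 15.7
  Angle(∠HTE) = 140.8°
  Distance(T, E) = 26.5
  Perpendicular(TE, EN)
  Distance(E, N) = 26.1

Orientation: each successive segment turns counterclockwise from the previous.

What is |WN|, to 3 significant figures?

30.1

Q is at the origin; QW runs at -82.9° with length 14.4, so W = (1.78, -14.3). QW ⟂ WH, so WH runs at 7.10°; with |WH| = 14.1, H = (15.8, -12.5). ∠WHT = 89.4° gives HT at 97.7° from the x-axis; with |HT| = 15.7, T = (13.7, 3.01). ∠HTE = 140.8° gives TE at 137° from the x-axis; with |TE| = 26.5, E = (-5.68, 21.1). TE ⟂ EN, so EN runs at -133°; with |EN| = 26.1, N = (-23.5, 2.06). Then |WN| = |N − W| = 30.1.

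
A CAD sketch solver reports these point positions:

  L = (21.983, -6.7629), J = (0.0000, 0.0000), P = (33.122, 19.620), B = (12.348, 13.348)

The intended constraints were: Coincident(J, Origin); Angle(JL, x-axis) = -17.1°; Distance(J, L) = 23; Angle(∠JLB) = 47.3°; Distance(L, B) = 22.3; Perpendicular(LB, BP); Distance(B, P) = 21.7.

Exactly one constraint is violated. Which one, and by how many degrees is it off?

Perpendicular(LB, BP) — off by 8.80°.

J = (0.00, 0.00) ✓; JL at -17.10° ✓; |JL| = 23.00 ✓; ∠JLB = 47.30° ✓; |LB| = 22.30 ✓; ∠(LB, BP) = 98.80° ✗; |BP| = 21.70 ✓.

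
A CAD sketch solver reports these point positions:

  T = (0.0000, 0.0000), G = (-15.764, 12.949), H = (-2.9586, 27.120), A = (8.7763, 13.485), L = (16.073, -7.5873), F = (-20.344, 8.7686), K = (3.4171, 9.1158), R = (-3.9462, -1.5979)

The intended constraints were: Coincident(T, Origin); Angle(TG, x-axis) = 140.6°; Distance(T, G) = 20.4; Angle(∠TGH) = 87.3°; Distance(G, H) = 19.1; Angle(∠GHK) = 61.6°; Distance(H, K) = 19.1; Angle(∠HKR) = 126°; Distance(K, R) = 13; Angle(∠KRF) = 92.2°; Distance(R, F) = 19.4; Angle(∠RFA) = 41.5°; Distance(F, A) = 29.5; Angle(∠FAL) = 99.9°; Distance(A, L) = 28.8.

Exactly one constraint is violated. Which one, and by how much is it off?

Distance(A, L) = 28.8 — off by 6.50.

T = (0.00, 0.00) ✓; TG at 140.6° ✓; |TG| = 20.40 ✓; ∠TGH = 87.30° ✓; |GH| = 19.10 ✓; ∠GHK = 61.60° ✓; |HK| = 19.10 ✓; ∠HKR = 126.0° ✓; |KR| = 13.00 ✓; ∠KRF = 92.20° ✓; |RF| = 19.40 ✓; ∠RFA = 41.50° ✓; |FA| = 29.50 ✓; ∠FAL = 99.90° ✓; |AL| = 22.30 ✗.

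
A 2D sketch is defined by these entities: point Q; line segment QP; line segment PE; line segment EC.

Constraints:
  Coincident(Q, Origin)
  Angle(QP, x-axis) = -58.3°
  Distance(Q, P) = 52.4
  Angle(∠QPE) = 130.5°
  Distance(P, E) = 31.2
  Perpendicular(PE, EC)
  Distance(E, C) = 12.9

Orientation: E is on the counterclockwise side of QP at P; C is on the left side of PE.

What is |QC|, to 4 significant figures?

70.58

∠QPE = 130.5°, so PE runs at -58.3° + (180° − 130.5°) = -8.800° from the x-axis; with |PE| = 31.2, E = P + 31.2·(cos -8.800°, sin -8.800°) = (58.37, -49.36). PE is perpendicular to EC; with |EC| = 12.9 on the left of PE, C = E + 12.9·(0.1530, 0.9882) = (60.34, -36.61). Then |QC| = |C − Q| = 70.58.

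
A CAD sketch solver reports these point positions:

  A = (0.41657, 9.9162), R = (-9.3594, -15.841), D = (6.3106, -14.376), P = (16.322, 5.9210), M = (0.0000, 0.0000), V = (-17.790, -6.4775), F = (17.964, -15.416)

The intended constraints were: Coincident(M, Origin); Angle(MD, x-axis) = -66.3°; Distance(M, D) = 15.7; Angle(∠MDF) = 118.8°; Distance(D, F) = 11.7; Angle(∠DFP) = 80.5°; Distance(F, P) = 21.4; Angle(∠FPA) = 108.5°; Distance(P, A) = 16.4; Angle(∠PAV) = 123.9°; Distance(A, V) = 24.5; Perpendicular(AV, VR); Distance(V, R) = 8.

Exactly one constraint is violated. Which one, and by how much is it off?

Distance(V, R) = 8 — off by 4.60.

M = (0.00, 0.00) ✓; MD at -66.30° ✓; |MD| = 15.70 ✓; ∠MDF = 118.8° ✓; |DF| = 11.70 ✓; ∠DFP = 80.50° ✓; |FP| = 21.40 ✓; ∠FPA = 108.5° ✓; |PA| = 16.40 ✓; ∠PAV = 123.9° ✓; |AV| = 24.50 ✓; ∠(AV, VR) = 90.00° ✓; |VR| = 12.60 ✗.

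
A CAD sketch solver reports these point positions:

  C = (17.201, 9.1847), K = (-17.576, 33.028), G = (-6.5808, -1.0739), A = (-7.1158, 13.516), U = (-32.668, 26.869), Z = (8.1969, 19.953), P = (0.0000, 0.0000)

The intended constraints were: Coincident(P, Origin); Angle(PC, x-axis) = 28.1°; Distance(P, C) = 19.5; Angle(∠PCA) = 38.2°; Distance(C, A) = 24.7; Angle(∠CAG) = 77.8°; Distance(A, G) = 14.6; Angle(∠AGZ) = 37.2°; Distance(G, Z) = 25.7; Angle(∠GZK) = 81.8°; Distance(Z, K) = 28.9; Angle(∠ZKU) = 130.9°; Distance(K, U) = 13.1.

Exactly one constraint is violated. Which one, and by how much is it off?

Distance(K, U) = 13.1 — off by 3.20.

P = (0.00, 0.00) ✓; PC at 28.10° ✓; |PC| = 19.50 ✓; ∠PCA = 38.20° ✓; |CA| = 24.70 ✓; ∠CAG = 77.80° ✓; |AG| = 14.60 ✓; ∠AGZ = 37.20° ✓; |GZ| = 25.70 ✓; ∠GZK = 81.80° ✓; |ZK| = 28.90 ✓; ∠ZKU = 130.9° ✓; |KU| = 16.30 ✗.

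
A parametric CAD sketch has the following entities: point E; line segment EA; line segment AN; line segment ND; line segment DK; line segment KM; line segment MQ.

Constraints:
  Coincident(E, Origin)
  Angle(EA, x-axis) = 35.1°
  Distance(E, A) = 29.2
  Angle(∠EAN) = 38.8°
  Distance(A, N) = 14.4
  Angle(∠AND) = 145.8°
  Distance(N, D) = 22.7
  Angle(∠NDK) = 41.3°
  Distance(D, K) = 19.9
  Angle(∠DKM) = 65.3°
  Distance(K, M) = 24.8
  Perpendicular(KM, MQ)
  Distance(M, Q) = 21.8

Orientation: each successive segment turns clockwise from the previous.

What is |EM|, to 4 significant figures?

26.78

∠NDK = 41.3° gives DK at 81.00° from the x-axis; with |DK| = 19.9, K = (5.544, 8.110). ∠DKM = 65.3° gives KM at -33.70° from the x-axis; with |KM| = 24.8, M = (26.18, -5.650). Then |EM| = |M − E| = 26.78.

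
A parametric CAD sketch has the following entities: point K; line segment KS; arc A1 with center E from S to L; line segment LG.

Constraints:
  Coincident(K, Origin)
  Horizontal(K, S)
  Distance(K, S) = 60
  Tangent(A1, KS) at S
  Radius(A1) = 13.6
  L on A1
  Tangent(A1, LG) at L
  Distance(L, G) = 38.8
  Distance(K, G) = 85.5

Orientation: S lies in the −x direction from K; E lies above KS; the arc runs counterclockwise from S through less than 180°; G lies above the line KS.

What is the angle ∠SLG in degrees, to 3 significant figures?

121°

K is at the origin; KS is horizontal with |KS| = 60.0 and S on the −x side, so S = (-60.0, 0.00). A1 meets KS tangentially, so ES is at right angles to KS, so E = S + (0, 13.6) = (-60.0, 13.6). Since EL ⟂ LG (tangency), |EG| = √(13.6² + 38.8²) = 41.1 regardless of where L sits on A1. So G lies on both circle(K, 85.5) and circle(E, 41.1); the above-KS intersection is G = (-66.1, 54.3). L is the foot of the tangent from G: L = (-48.0, 19.9).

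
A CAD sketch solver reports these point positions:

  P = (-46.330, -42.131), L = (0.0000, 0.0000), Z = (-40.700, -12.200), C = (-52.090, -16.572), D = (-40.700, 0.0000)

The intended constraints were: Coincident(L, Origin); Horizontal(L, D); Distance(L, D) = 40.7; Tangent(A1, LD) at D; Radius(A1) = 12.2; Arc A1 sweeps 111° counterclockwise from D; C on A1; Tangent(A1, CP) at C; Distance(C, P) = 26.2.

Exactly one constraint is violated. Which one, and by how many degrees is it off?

Tangent(A1, CP) at C — off by 8.30°.

L = (0.00, 0.00) ✓; L.y = 0.00, D.y = 0.00 ✓; |LD| = 40.70 ✓; ∠(ZD, DL) = 90.00° ✓; |ZD| = 12.20 ✓; bearing(Z→C) − bearing(Z→D) = 111.0° ✓; |ZC| = 12.20 ✓; ∠(ZC, CP) = 98.30° ✗; |CP| = 26.20 ✓.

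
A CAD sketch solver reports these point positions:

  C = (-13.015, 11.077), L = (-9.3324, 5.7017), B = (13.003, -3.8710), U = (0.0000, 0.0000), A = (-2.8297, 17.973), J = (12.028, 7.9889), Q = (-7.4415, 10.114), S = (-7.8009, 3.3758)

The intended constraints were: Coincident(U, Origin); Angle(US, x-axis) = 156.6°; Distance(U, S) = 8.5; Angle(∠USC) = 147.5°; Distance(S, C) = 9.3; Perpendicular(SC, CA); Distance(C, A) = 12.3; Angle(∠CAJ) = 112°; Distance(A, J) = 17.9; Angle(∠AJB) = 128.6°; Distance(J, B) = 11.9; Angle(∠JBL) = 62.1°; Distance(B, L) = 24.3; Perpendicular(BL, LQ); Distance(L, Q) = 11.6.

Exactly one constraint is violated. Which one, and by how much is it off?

Distance(L, Q) = 11.6 — off by 6.80.

U = (0.00, 0.00) ✓; US at 156.6° ✓; |US| = 8.500 ✓; ∠USC = 147.5° ✓; |SC| = 9.300 ✓; ∠(SC, CA) = 90.00° ✓; |CA| = 12.30 ✓; ∠CAJ = 112.0° ✓; |AJ| = 17.90 ✓; ∠AJB = 128.6° ✓; |JB| = 11.90 ✓; ∠JBL = 62.10° ✓; |BL| = 24.30 ✓; ∠(BL, LQ) = 90.00° ✓; |LQ| = 4.800 ✗.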